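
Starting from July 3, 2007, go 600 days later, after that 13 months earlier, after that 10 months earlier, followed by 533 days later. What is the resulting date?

September 5, 2008

Adding 600 days from July 3, 2007:
July has 31 days, so 31 − 3 = 28 days remain after July 3, 2007; 600 − 28 = 572 left.
August 2007 has 31 days: 572 − 31 = 541 left.
September 2007 has 30 days: 541 − 30 = 511 left.
October 2007 has 31 days: 511 − 31 = 480 left.
November 2007 has 30 days: 480 − 30 = 450 left.
December 2007 has 31 days: 450 − 31 = 419 left.
January 2008 has 31 days: 419 − 31 = 388 left.
February 2008 has 29 days (2008 is a leap year): 388 − 29 = 359 left.
March 2008 has 31 days: 359 − 31 = 328 left.
April 2008 has 30 days: 328 − 30 = 298 left.
May 2008 has 31 days: 298 − 31 = 267 left.
June 2008 has 30 days: 267 − 30 = 237 left.
July 2008 has 31 days: 237 − 31 = 206 left.
August 2008 has 31 days: 206 − 31 = 175 left.
September 2008 has 30 days: 175 − 30 = 145 left.
October 2008 has 31 days: 145 − 31 = 114 left.
November 2008 has 30 days: 114 − 30 = 84 left.
December 2008 has 31 days: 84 − 31 = 53 left.
January 2009 has 31 days: 53 − 31 = 22 left.
22 days into February 2009 → February 22, 2009.
Counting back 13 months from February 22, 2009:
month 2 − 13 = -11, which is month 1 of year 2008 → January 2008.
Day 22 is valid in January, giving January 22, 2008.
Subtracting 10 months from January 22, 2008:
month 1 − 10 = -9, which is month 3 of year 2007 → March 2007.
Day 22 is valid in March, giving March 22, 2007.
Counting forward 533 days from March 22, 2007:
March has 31 days, so 31 − 22 = 9 days remain after March 22, 2007; 533 − 9 = 524 left.
April 2007 has 30 days: 524 − 30 = 494 left.
May 2007 has 31 days: 494 − 31 = 463 left.
June 2007 has 30 days: 463 − 30 = 433 left.
July 2007 has 31 days: 433 − 31 = 402 left.
August 2007 has 31 days: 402 − 31 = 371 left.
September 2007 has 30 days: 371 − 30 = 341 left.
October 2007 has 31 days: 341 − 31 = 310 left.
November 2007 has 30 days: 310 − 30 = 280 left.
December 2007 has 31 days: 280 − 31 = 249 left.
January 2008 has 31 days: 249 − 31 = 218 left.
February 2008 has 29 days (2008 is a leap year): 218 − 29 = 189 left.
March 2008 has 31 days: 189 − 31 = 158 left.
April 2008 has 30 days: 158 − 30 = 128 left.
May 2008 has 31 days: 128 − 31 = 97 left.
June 2008 has 30 days: 97 − 30 = 67 left.
July 2008 has 31 days: 67 − 31 = 36 left.
August 2008 has 31 days: 36 − 31 = 5 left.
5 days into September 2008 → September 5, 2008.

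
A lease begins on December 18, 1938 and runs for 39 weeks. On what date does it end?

Advancing 39 weeks = 273 days from December 18, 1938.
December has 31 days, so 31 − 18 = 13 days remain after December 18, 1938; 273 − 13 = 260 left.
January 1939 has 31 days: 260 − 31 = 229 left.
February 1939 has 28 days (1939 is not a leap year): 229 − 28 = 201 left.
March 1939 has 31 days: 201 − 31 = 170 left.
April 1939 has 30 days: 170 − 30 = 140 left.
May 1939 has 31 days: 140 − 31 = 109 left.
June 1939 has 30 days: 109 − 30 = 79 left.
July 1939 has 31 days: 79 − 31 = 48 left.
August 1939 has 31 days: 48 − 31 = 17 left.
17 days into September 1939 → September 17, 1939.

September 17, 1939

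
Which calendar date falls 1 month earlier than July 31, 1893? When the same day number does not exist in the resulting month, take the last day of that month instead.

Going back 1 month from July 31, 1893.
month 7 − 1 = 6 → June 1893.
June 1893 has only 30 days and the start was day 31, so the date clamps to June 30, 1893.

June 30, 1893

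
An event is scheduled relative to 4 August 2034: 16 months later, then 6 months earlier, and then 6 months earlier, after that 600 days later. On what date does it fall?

July 26, 2036

Counting forward 16 months from August 4, 2034:
month 8 + 16 = 24, which is month 12 of year 2035 → December 2035.
Day 4 is valid in December, giving December 4, 2035.
Counting back 6 months from December 4, 2035:
month 12 − 6 = 6 → June 2035.
Day 4 is valid in June, giving June 4, 2035.
Subtracting 6 months from June 4, 2035:
month 6 − 6 = 0, which is month 12 of year 2034 → December 2034.
Day 4 is valid in December, giving December 4, 2034.
Advancing 600 days from December 4, 2034:
December has 31 days, so 31 − 4 = 27 days remain after December 4, 2034; 600 − 27 = 573 left.
January 2035 has 31 days: 573 − 31 = 542 left.
February 2035 has 28 days (2035 is not a leap year): 542 − 28 = 514 left.
March 2035 has 31 days: 514 − 31 = 483 left.
April 2035 has 30 days: 483 − 30 = 453 left.
May 2035 has 31 days: 453 − 31 = 422 left.
June 2035 has 30 days: 422 − 30 = 392 left.
July 2035 has 31 days: 392 − 31 = 361 left.
August 2035 has 31 days: 361 − 31 = 330 left.
September 2035 has 30 days: 330 − 30 = 300 left.
October 2035 has 31 days: 300 − 31 = 269 left.
November 2035 has 30 days: 269 − 30 = 239 left.
December 2035 has 31 days: 239 − 31 = 208 left.
January 2036 has 31 days: 208 − 31 = 177 left.
February 2036 has 29 days (2036 is a leap year): 177 − 29 = 148 left.
March 2036 has 31 days: 148 − 31 = 117 left.
April 2036 has 30 days: 117 − 30 = 87 left.
May 2036 has 31 days: 87 − 31 = 56 left.
June 2036 has 30 days: 56 − 30 = 26 left.
26 days into July 2036 → July 26, 2036.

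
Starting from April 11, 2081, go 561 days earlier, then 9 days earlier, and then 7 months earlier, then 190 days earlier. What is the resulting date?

August 13, 2078

Subtracting 561 days from April 11, 2081:
Going back 11 days from April 11, 2081 reaches the end of the previous month; 561 − 11 = 550 left.
March 2081 has 31 days: 550 − 31 = 519 left.
February 2081 has 28 days (2081 is not a leap year): 519 − 28 = 491 left.
January 2081 has 31 days: 491 − 31 = 460 left.
December 2080 has 31 days: 460 − 31 = 429 left.
November 2080 has 30 days: 429 − 30 = 399 left.
October 2080 has 31 days: 399 − 31 = 368 left.
September 2080 has 30 days: 368 − 30 = 338 left.
August 2080 has 31 days: 338 − 31 = 307 left.
July 2080 has 31 days: 307 − 31 = 276 left.
June 2080 has 30 days: 276 − 30 = 246 left.
May 2080 has 31 days: 246 − 31 = 215 left.
April 2080 has 30 days: 215 − 30 = 185 left.
March 2080 has 31 days: 185 − 31 = 154 left.
February 2080 has 29 days (2080 is a leap year): 154 − 29 = 125 left.
January 2080 has 31 days: 125 − 31 = 94 left.
December 2079 has 31 days: 94 − 31 = 63 left.
November 2079 has 30 days: 63 − 30 = 33 left.
October 2079 has 31 days: 33 − 31 = 2 left.
September 2079 has 30 days; 30 − 2 = 28 → September 28, 2079.
Counting back 9 days from September 28, 2079:
28 − 9 = 19, still in September 2079.
Subtracting 7 months from September 19, 2079:
month 9 − 7 = 2 → February 2079.
Day 19 is valid in February, giving February 19, 2079.
Going back 190 days from February 19, 2079:
Going back 19 days from February 19, 2079 reaches the end of the previous month; 190 − 19 = 171 left.
January 2079 has 31 days: 171 − 31 = 140 left.
December 2078 has 31 days: 140 − 31 = 109 left.
November 2078 has 30 days: 109 − 30 = 79 left.
October 2078 has 31 days: 79 − 31 = 48 left.
September 2078 has 30 days: 48 − 30 = 18 left.
August 2078 has 31 days; 31 − 18 = 13 → August 13, 2078.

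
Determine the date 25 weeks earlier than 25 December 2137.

Going back 25 weeks = 175 days from December 25, 2137.
Going back 25 days from December 25, 2137 reaches the end of the previous month; 175 − 25 = 150 left.
November 2137 has 30 days: 150 − 30 = 120 left.
October 2137 has 31 days: 120 − 31 = 89 left.
September 2137 has 30 days: 89 − 30 = 59 left.
August 2137 has 31 days: 59 − 31 = 28 left.
July 2137 has 31 days; 31 − 28 = 3 → July 3, 2137.

July 3, 2137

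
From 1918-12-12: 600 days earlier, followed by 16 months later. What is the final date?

Counting back 600 days from December 12, 1918:
Going back 12 days from December 12, 1918 reaches the end of the previous month; 600 − 12 = 588 left.
November 1918 has 30 days: 588 − 30 = 558 left.
October 1918 has 31 days: 558 − 31 = 527 left.
September 1918 has 30 days: 527 − 30 = 497 left.
August 1918 has 31 days: 497 − 31 = 466 left.
July 1918 has 31 days: 466 − 31 = 435 left.
June 1918 has 30 days: 435 − 30 = 405 left.
May 1918 has 31 days: 405 − 31 = 374 left.
April 1918 has 30 days: 374 − 30 = 344 left.
March 1918 has 31 days: 344 − 31 = 313 left.
February 1918 has 28 days (1918 is not a leap year): 313 − 28 = 285 left.
January 1918 has 31 days: 285 − 31 = 254 left.
December 1917 has 31 days: 254 − 31 = 223 left.
November 1917 has 30 days: 223 − 30 = 193 left.
October 1917 has 31 days: 193 − 31 = 162 left.
September 1917 has 30 days: 162 − 30 = 132 left.
August 1917 has 31 days: 132 − 31 = 101 left.
July 1917 has 31 days: 101 − 31 = 70 left.
June 1917 has 30 days: 70 − 30 = 40 left.
May 1917 has 31 days: 40 − 31 = 9 left.
April 1917 has 30 days; 30 − 9 = 21 → April 21, 1917.
Counting forward 16 months from April 21, 1917:
month 4 + 16 = 20, which is month 8 of year 1918 → August 1918.
Day 21 is valid in August, giving August 21, 1918.

August 21, 1918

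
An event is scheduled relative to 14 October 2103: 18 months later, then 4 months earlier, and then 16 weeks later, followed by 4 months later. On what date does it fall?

August 5, 2105

Adding 18 months from October 14, 2103:
month 10 + 18 = 28, which is month 4 of year 2105 → April 2105.
Day 14 is valid in April, giving April 14, 2105.
Going back 4 months from April 14, 2105:
month 4 − 4 = 0, which is month 12 of year 2104 → December 2104.
Day 14 is valid in December, giving December 14, 2104.
Adding 16 weeks (= 112 days) from December 14, 2104:
December has 31 days, so 31 − 14 = 17 days remain after December 14, 2104; 112 − 17 = 95 left.
January 2105 has 31 days: 95 − 31 = 64 left.
February 2105 has 28 days (2105 is not a leap year): 64 − 28 = 36 left.
March 2105 has 31 days: 36 − 31 = 5 left.
5 days into April 2105 → April 5, 2105.
Adding 4 months from April 5, 2105:
month 4 + 4 = 8 → August 2105.
Day 5 is valid in August, giving August 5, 2105.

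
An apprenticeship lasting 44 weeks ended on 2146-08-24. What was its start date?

October 20, 2145

Counting back 44 weeks = 308 days from August 24, 2146.
Going back 24 days from August 24, 2146 reaches the end of the previous month; 308 − 24 = 284 left.
July 2146 has 31 days: 284 − 31 = 253 left.
June 2146 has 30 days: 253 − 30 = 223 left.
May 2146 has 31 days: 223 − 31 = 192 left.
April 2146 has 30 days: 192 − 30 = 162 left.
March 2146 has 31 days: 162 − 31 = 131 left.
February 2146 has 28 days (2146 is not a leap year): 131 − 28 = 103 left.
January 2146 has 31 days: 103 − 31 = 72 left.
December 2145 has 31 days: 72 − 31 = 41 left.
November 2145 has 30 days: 41 − 30 = 11 left.
October 2145 has 31 days; 31 − 11 = 20 → October 20, 2145.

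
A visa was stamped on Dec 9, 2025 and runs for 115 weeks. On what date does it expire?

Counting forward 115 weeks = 805 days from December 9, 2025.
December has 31 days, so 31 − 9 = 22 days remain after December 9, 2025; 805 − 22 = 783 left.
January 2026 has 31 days: 783 − 31 = 752 left.
February 2026 has 28 days (2026 is not a leap year): 752 − 28 = 724 left.
March 2026 has 31 days: 724 − 31 = 693 left.
April 2026 has 30 days: 693 − 30 = 663 left.
May 2026 has 31 days: 663 − 31 = 632 left.
June 2026 has 30 days: 632 − 30 = 602 left.
July 2026 has 31 days: 602 − 31 = 571 left.
August 2026 has 31 days: 571 − 31 = 540 left.
September 2026 has 30 days: 540 − 30 = 510 left.
October 2026 has 31 days: 510 − 31 = 479 left.
November 2026 has 30 days: 479 − 30 = 449 left.
December 2026 has 31 days: 449 − 31 = 418 left.
January 2027 has 31 days: 418 − 31 = 387 left.
February 2027 has 28 days (2027 is not a leap year): 387 − 28 = 359 left.
March 2027 has 31 days: 359 − 31 = 328 left.
April 2027 has 30 days: 328 − 30 = 298 left.
May 2027 has 31 days: 298 − 31 = 267 left.
June 2027 has 30 days: 267 − 30 = 237 left.
July 2027 has 31 days: 237 − 31 = 206 left.
August 2027 has 31 days: 206 − 31 = 175 left.
September 2027 has 30 days: 175 − 30 = 145 left.
October 2027 has 31 days: 145 − 31 = 114 left.
November 2027 has 30 days: 114 − 30 = 84 left.
December 2027 has 31 days: 84 − 31 = 53 left.
January 2028 has 31 days: 53 − 31 = 22 left.
22 days into February 2028 → February 22, 2028.

February 22, 2028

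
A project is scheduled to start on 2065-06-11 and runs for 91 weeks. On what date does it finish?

Counting forward 91 weeks = 637 days from June 11, 2065.
June has 30 days, so 30 − 11 = 19 days remain after June 11, 2065; 637 − 19 = 618 left.
July 2065 has 31 days: 618 − 31 = 587 left.
August 2065 has 31 days: 587 − 31 = 556 left.
September 2065 has 30 days: 556 − 30 = 526 left.
October 2065 has 31 days: 526 − 31 = 495 left.
November 2065 has 30 days: 495 − 30 = 465 left.
December 2065 has 31 days: 465 − 31 = 434 left.
January 2066 has 31 days: 434 − 31 = 403 left.
February 2066 has 28 days (2066 is not a leap year): 403 − 28 = 375 left.
March 2066 has 31 days: 375 − 31 = 344 left.
April 2066 has 30 days: 344 − 30 = 314 left.
May 2066 has 31 days: 314 − 31 = 283 left.
June 2066 has 30 days: 283 − 30 = 253 left.
July 2066 has 31 days: 253 − 31 = 222 left.
August 2066 has 31 days: 222 − 31 = 191 left.
September 2066 has 30 days: 191 − 30 = 161 left.
October 2066 has 31 days: 161 − 31 = 130 left.
November 2066 has 30 days: 130 − 30 = 100 left.
December 2066 has 31 days: 100 − 31 = 69 left.
January 2067 has 31 days: 69 − 31 = 38 left.
February 2067 has 28 days (2067 is not a leap year): 38 − 28 = 10 left.
10 days into March 2067 → March 10, 2067.

March 10, 2067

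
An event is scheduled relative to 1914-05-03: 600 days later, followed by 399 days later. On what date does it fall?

Advancing 600 days from May 3, 1914:
May has 31 days, so 31 − 3 = 28 days remain after May 3, 1914; 600 − 28 = 572 left.
June 1914 has 30 days: 572 − 30 = 542 left.
July 1914 has 31 days: 542 − 31 = 511 left.
August 1914 has 31 days: 511 − 31 = 480 left.
September 1914 has 30 days: 480 − 30 = 450 left.
October 1914 has 31 days: 450 − 31 = 419 left.
November 1914 has 30 days: 419 − 30 = 389 left.
December 1914 has 31 days: 389 − 31 = 358 left.
January 1915 has 31 days: 358 − 31 = 327 left.
February 1915 has 28 days (1915 is not a leap year): 327 − 28 = 299 left.
March 1915 has 31 days: 299 − 31 = 268 left.
April 1915 has 30 days: 268 − 30 = 238 left.
May 1915 has 31 days: 238 − 31 = 207 left.
June 1915 has 30 days: 207 − 30 = 177 left.
July 1915 has 31 days: 177 − 31 = 146 left.
August 1915 has 31 days: 146 − 31 = 115 left.
September 1915 has 30 days: 115 − 30 = 85 left.
October 1915 has 31 days: 85 − 31 = 54 left.
November 1915 has 30 days: 54 − 30 = 24 left.
24 days into December 1915 → December 24, 1915.
Adding 399 days from December 24, 1915:
December has 31 days, so 31 − 24 = 7 days remain after December 24, 1915; 399 − 7 = 392 left.
January 1916 has 31 days: 392 − 31 = 361 left.
February 1916 has 29 days (1916 is a leap year): 361 − 29 = 332 left.
March 1916 has 31 days: 332 − 31 = 301 left.
April 1916 has 30 days: 301 − 30 = 271 left.
May 1916 has 31 days: 271 − 31 = 240 left.
June 1916 has 30 days: 240 − 30 = 210 left.
July 1916 has 31 days: 210 − 31 = 179 left.
August 1916 has 31 days: 179 − 31 = 148 left.
September 1916 has 30 days: 148 − 30 = 118 left.
October 1916 has 31 days: 118 − 31 = 87 left.
November 1916 has 30 days: 87 − 30 = 57 left.
December 1916 has 31 days: 57 − 31 = 26 left.
26 days into January 1917 → January 26, 1917.

January 26, 1917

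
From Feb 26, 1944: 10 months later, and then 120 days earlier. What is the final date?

Adding 10 months from February 26, 1944:
month 2 + 10 = 12 → December 1944.
Day 26 is valid in December, giving December 26, 1944.
Going back 120 days from December 26, 1944:
Going back 26 days from December 26, 1944 reaches the end of the previous month; 120 − 26 = 94 left.
November 1944 has 30 days: 94 − 30 = 64 left.
October 1944 has 31 days: 64 − 31 = 33 left.
September 1944 has 30 days: 33 − 30 = 3 left.
August 1944 has 31 days; 31 − 3 = 28 → August 28, 1944.

August 28, 1944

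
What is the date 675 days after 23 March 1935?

January 26, 1937

Adding 675 days from March 23, 1935.
March has 31 days, so 31 − 23 = 8 days remain after March 23, 1935; 675 − 8 = 667 left.
April 1935 has 30 days: 667 − 30 = 637 left.
May 1935 has 31 days: 637 − 31 = 606 left.
June 1935 has 30 days: 606 − 30 = 576 left.
July 1935 has 31 days: 576 − 31 = 545 left.
August 1935 has 31 days: 545 − 31 = 514 left.
September 1935 has 30 days: 514 − 30 = 484 left.
October 1935 has 31 days: 484 − 31 = 453 left.
November 1935 has 30 days: 453 − 30 = 423 left.
December 1935 has 31 days: 423 − 31 = 392 left.
January 1936 has 31 days: 392 − 31 = 361 left.
February 1936 has 29 days (1936 is a leap year): 361 − 29 = 332 left.
March 1936 has 31 days: 332 − 31 = 301 left.
April 1936 has 30 days: 301 − 30 = 271 left.
May 1936 has 31 days: 271 − 31 = 240 left.
June 1936 has 30 days: 240 − 30 = 210 left.
July 1936 has 31 days: 210 − 31 = 179 left.
August 1936 has 31 days: 179 − 31 = 148 left.
September 1936 has 30 days: 148 − 30 = 118 left.
October 1936 has 31 days: 118 − 31 = 87 left.
November 1936 has 30 days: 87 − 30 = 57 left.
December 1936 has 31 days: 57 − 31 = 26 left.
26 days into January 1937 → January 26, 1937.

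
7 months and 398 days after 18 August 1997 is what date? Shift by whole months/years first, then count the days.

April 20, 1999

Advancing 7 months and 398 days from August 18, 1997: first the month/year part, then the days.
month 8 + 7 = 15, which is month 3 of year 1998 → March 1998.
Day 18 is valid in March, giving March 18, 1998.
Now add 398 days from March 18, 1998.
March has 31 days, so 31 − 18 = 13 days remain after March 18, 1998; 398 − 13 = 385 left.
April 1998 has 30 days: 385 − 30 = 355 left.
May 1998 has 31 days: 355 − 31 = 324 left.
June 1998 has 30 days: 324 − 30 = 294 left.
July 1998 has 31 days: 294 − 31 = 263 left.
August 1998 has 31 days: 263 − 31 = 232 left.
September 1998 has 30 days: 232 − 30 = 202 left.
October 1998 has 31 days: 202 − 31 = 171 left.
November 1998 has 30 days: 171 − 30 = 141 left.
December 1998 has 31 days: 141 − 31 = 110 left.
January 1999 has 31 days: 110 − 31 = 79 left.
February 1999 has 28 days (1999 is not a leap year): 79 − 28 = 51 left.
March 1999 has 31 days: 51 − 31 = 20 left.
20 days into April 1999 → April 20, 1999.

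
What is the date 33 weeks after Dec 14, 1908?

August 2, 1909

Adding 33 weeks = 231 days from December 14, 1908.
December has 31 days, so 31 − 14 = 17 days remain after December 14, 1908; 231 − 17 = 214 left.
January 1909 has 31 days: 214 − 31 = 183 left.
February 1909 has 28 days (1909 is not a leap year): 183 − 28 = 155 left.
March 1909 has 31 days: 155 − 31 = 124 left.
April 1909 has 30 days: 124 − 30 = 94 left.
May 1909 has 31 days: 94 − 31 = 63 left.
June 1909 has 30 days: 63 − 30 = 33 left.
July 1909 has 31 days: 33 − 31 = 2 left.
2 days into August 1909 → August 2, 1909.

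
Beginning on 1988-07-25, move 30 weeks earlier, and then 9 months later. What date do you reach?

September 28, 1988

Going back 30 weeks (= 210 days) from July 25, 1988:
Going back 25 days from July 25, 1988 reaches the end of the previous month; 210 − 25 = 185 left.
June 1988 has 30 days: 185 − 30 = 155 left.
May 1988 has 31 days: 155 − 31 = 124 left.
April 1988 has 30 days: 124 − 30 = 94 left.
March 1988 has 31 days: 94 − 31 = 63 left.
February 1988 has 29 days (1988 is a leap year): 63 − 29 = 34 left.
January 1988 has 31 days: 34 − 31 = 3 left.
December 1987 has 31 days; 31 − 3 = 28 → December 28, 1987.
Advancing 9 months from December 28, 1987:
month 12 + 9 = 21, which is month 9 of year 1988 → September 1988.
Day 28 is valid in September, giving September 28, 1988.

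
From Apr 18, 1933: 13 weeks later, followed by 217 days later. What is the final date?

February 20, 1934

Advancing 13 weeks (= 91 days) from April 18, 1933:
April has 30 days, so 30 − 18 = 12 days remain after April 18, 1933; 91 − 12 = 79 left.
May 1933 has 31 days: 79 − 31 = 48 left.
June 1933 has 30 days: 48 − 30 = 18 left.
18 days into July 1933 → July 18, 1933.
Counting forward 217 days from July 18, 1933:
July has 31 days, so 31 − 18 = 13 days remain after July 18, 1933; 217 − 13 = 204 left.
August 1933 has 31 days: 204 − 31 = 173 left.
September 1933 has 30 days: 173 − 30 = 143 left.
October 1933 has 31 days: 143 − 31 = 112 left.
November 1933 has 30 days: 112 − 30 = 82 left.
December 1933 has 31 days: 82 − 31 = 51 left.
January 1934 has 31 days: 51 − 31 = 20 left.
20 days into February 1934 → February 20, 1934.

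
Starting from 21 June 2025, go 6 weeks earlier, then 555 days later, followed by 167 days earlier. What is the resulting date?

June 2, 2026

Subtracting 6 weeks (= 42 days) from June 21, 2025:
Going back 21 days from June 21, 2025 reaches the end of the previous month; 42 − 21 = 21 left.
May 2025 has 31 days; 31 − 21 = 10 → May 10, 2025.
Counting forward 555 days from May 10, 2025:
May has 31 days, so 31 − 10 = 21 days remain after May 10, 2025; 555 − 21 = 534 left.
June 2025 has 30 days: 534 − 30 = 504 left.
July 2025 has 31 days: 504 − 31 = 473 left.
August 2025 has 31 days: 473 − 31 = 442 left.
September 2025 has 30 days: 442 − 30 = 412 left.
October 2025 has 31 days: 412 − 31 = 381 left.
November 2025 has 30 days: 381 − 30 = 351 left.
December 2025 has 31 days: 351 − 31 = 320 left.
January 2026 has 31 days: 320 − 31 = 289 left.
February 2026 has 28 days (2026 is not a leap year): 289 − 28 = 261 left.
March 2026 has 31 days: 261 − 31 = 230 left.
April 2026 has 30 days: 230 − 30 = 200 left.
May 2026 has 31 days: 200 − 31 = 169 left.
June 2026 has 30 days: 169 − 30 = 139 left.
July 2026 has 31 days: 139 − 31 = 108 left.
August 2026 has 31 days: 108 − 31 = 77 left.
September 2026 has 30 days: 77 − 30 = 47 left.
October 2026 has 31 days: 47 − 31 = 16 left.
16 days into November 2026 → November 16, 2026.
Subtracting 167 days from November 16, 2026:
Going back 16 days from November 16, 2026 reaches the end of the previous month; 167 − 16 = 151 left.
October 2026 has 31 days: 151 − 31 = 120 left.
September 2026 has 30 days: 120 − 30 = 90 left.
August 2026 has 31 days: 90 − 31 = 59 left.
July 2026 has 31 days: 59 − 31 = 28 left.
June 2026 has 30 days; 30 − 28 = 2 → June 2, 2026.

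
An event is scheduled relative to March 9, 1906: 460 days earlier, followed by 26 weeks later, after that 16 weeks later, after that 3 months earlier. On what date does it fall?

Going back 460 days from March 9, 1906:
Going back 9 days from March 9, 1906 reaches the end of the previous month; 460 − 9 = 451 left.
February 1906 has 28 days (1906 is not a leap year): 451 − 28 = 423 left.
January 1906 has 31 days: 423 − 31 = 392 left.
December 1905 has 31 days: 392 − 31 = 361 left.
November 1905 has 30 days: 361 − 30 = 331 left.
October 1905 has 31 days: 331 − 31 = 300 left.
September 1905 has 30 days: 300 − 30 = 270 left.
August 1905 has 31 days: 270 − 31 = 239 left.
July 1905 has 31 days: 239 − 31 = 208 left.
June 1905 has 30 days: 208 − 30 = 178 left.
May 1905 has 31 days: 178 − 31 = 147 left.
April 1905 has 30 days: 147 − 30 = 117 left.
March 1905 has 31 days: 117 − 31 = 86 left.
February 1905 has 28 days (1905 is not a leap year): 86 − 28 = 58 left.
January 1905 has 31 days: 58 − 31 = 27 left.
December 1904 has 31 days; 31 − 27 = 4 → December 4, 1904.
Counting forward 26 weeks (= 182 days) from December 4, 1904:
December has 31 days, so 31 − 4 = 27 days remain after December 4, 1904; 182 − 27 = 155 left.
January 1905 has 31 days: 155 − 31 = 124 left.
February 1905 has 28 days (1905 is not a leap year): 124 − 28 = 96 left.
March 1905 has 31 days: 96 − 31 = 65 left.
April 1905 has 30 days: 65 − 30 = 35 left.
May 1905 has 31 days: 35 − 31 = 4 left.
4 days into June 1905 → June 4, 1905.
Counting forward 16 weeks (= 112 days) from June 4, 1905:
June has 30 days, so 30 − 4 = 26 days remain after June 4, 1905; 112 − 26 = 86 left.
July 1905 has 31 days: 86 − 31 = 55 left.
August 1905 has 31 days: 55 − 31 = 24 left.
24 days into September 1905 → September 24, 1905.
Subtracting 3 months from September 24, 1905:
month 9 − 3 = 6 → June 1905.
Day 24 is valid in June, giving June 24, 1905.

June 24, 1905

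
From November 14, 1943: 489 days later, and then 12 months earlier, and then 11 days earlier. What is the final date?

Advancing 489 days from November 14, 1943:
November has 30 days, so 30 − 14 = 16 days remain after November 14, 1943; 489 − 16 = 473 left.
December 1943 has 31 days: 473 − 31 = 442 left.
January 1944 has 31 days: 442 − 31 = 411 left.
February 1944 has 29 days (1944 is a leap year): 411 − 29 = 382 left.
March 1944 has 31 days: 382 − 31 = 351 left.
April 1944 has 30 days: 351 − 30 = 321 left.
May 1944 has 31 days: 321 − 31 = 290 left.
June 1944 has 30 days: 290 − 30 = 260 left.
July 1944 has 31 days: 260 − 31 = 229 left.
August 1944 has 31 days: 229 − 31 = 198 left.
September 1944 has 30 days: 198 − 30 = 168 left.
October 1944 has 31 days: 168 − 31 = 137 left.
November 1944 has 30 days: 137 − 30 = 107 left.
December 1944 has 31 days: 107 − 31 = 76 left.
January 1945 has 31 days: 76 − 31 = 45 left.
February 1945 has 28 days (1945 is not a leap year): 45 − 28 = 17 left.
17 days into March 1945 → March 17, 1945.
Counting back 12 months from March 17, 1945:
month 3 − 12 = -9, which is month 3 of year 1944 → March 1944.
Day 17 is valid in March, giving March 17, 1944.
Subtracting 11 days from March 17, 1944:
17 − 11 = 6, still in March 1944.

March 6, 1944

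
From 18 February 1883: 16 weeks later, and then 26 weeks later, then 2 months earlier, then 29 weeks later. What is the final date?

Advancing 16 weeks (= 112 days) from February 18, 1883:
February has 28 days, so 28 − 18 = 10 days remain after February 18, 1883; 112 − 10 = 102 left.
March 1883 has 31 days: 102 − 31 = 71 left.
April 1883 has 30 days: 71 − 30 = 41 left.
May 1883 has 31 days: 41 − 31 = 10 left.
10 days into June 1883 → June 10, 1883.
Counting forward 26 weeks (= 182 days) from June 10, 1883:
June has 30 days, so 30 − 10 = 20 days remain after June 10, 1883; 182 − 20 = 162 left.
July 1883 has 31 days: 162 − 31 = 131 left.
August 1883 has 31 days: 131 − 31 = 100 left.
September 1883 has 30 days: 100 − 30 = 70 left.
October 1883 has 31 days: 70 − 31 = 39 left.
November 1883 has 30 days: 39 − 30 = 9 left.
9 days into December 1883 → December 9, 1883.
Subtracting 2 months from December 9, 1883:
month 12 − 2 = 10 → October 1883.
Day 9 is valid in October, giving October 9, 1883.
Counting forward 29 weeks (= 203 days) from October 9, 1883:
October has 31 days, so 31 − 9 = 22 days remain after October 9, 1883; 203 − 22 = 181 left.
November 1883 has 30 days: 181 − 30 = 151 left.
December 1883 has 31 days: 151 − 31 = 120 left.
January 1884 has 31 days: 120 − 31 = 89 left.
February 1884 has 29 days (1884 is a leap year): 89 − 29 = 60 left.
March 1884 has 31 days: 60 − 31 = 29 left.
29 days into April 1884 → April 29, 1884.

April 29, 1884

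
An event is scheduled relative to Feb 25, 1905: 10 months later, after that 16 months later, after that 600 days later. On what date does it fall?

Counting forward 10 months from February 25, 1905:
month 2 + 10 = 12 → December 1905.
Day 25 is valid in December, giving December 25, 1905.
Advancing 16 months from December 25, 1905:
month 12 + 16 = 28, which is month 4 of year 1907 → April 1907.
Day 25 is valid in April, giving April 25, 1907.
Advancing 600 days from April 25, 1907:
April has 30 days, so 30 − 25 = 5 days remain after April 25, 1907; 600 − 5 = 595 left.
May 1907 has 31 days: 595 − 31 = 564 left.
June 1907 has 30 days: 564 − 30 = 534 left.
July 1907 has 31 days: 534 − 31 = 503 left.
August 1907 has 31 days: 503 − 31 = 472 left.
September 1907 has 30 days: 472 − 30 = 442 left.
October 1907 has 31 days: 442 − 31 = 411 left.
November 1907 has 30 days: 411 − 30 = 381 left.
December 1907 has 31 days: 381 − 31 = 350 left.
January 1908 has 31 days: 350 − 31 = 319 left.
February 1908 has 29 days (1908 is a leap year): 319 − 29 = 290 left.
March 1908 has 31 days: 290 − 31 = 259 left.
April 1908 has 30 days: 259 − 30 = 229 left.
May 1908 has 31 days: 229 − 31 = 198 left.
June 1908 has 30 days: 198 − 30 = 168 left.
July 1908 has 31 days: 168 − 31 = 137 left.
August 1908 has 31 days: 137 − 31 = 106 left.
September 1908 has 30 days: 106 − 30 = 76 left.
October 1908 has 31 days: 76 − 31 = 45 left.
November 1908 has 30 days: 45 − 30 = 15 left.
15 days into December 1908 → December 15, 1908.

December 15, 1908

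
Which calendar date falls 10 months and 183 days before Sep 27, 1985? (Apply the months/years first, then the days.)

Subtracting 10 months and 183 days from September 27, 1985: first the month/year part, then the days.
month 9 − 10 = -1, which is month 11 of year 1984 → November 1984.
Day 27 is valid in November, giving November 27, 1984.
Now subtract 183 days from November 27, 1984.
Going back 27 days from November 27, 1984 reaches the end of the previous month; 183 − 27 = 156 left.
October 1984 has 31 days: 156 − 31 = 125 left.
September 1984 has 30 days: 125 − 30 = 95 left.
August 1984 has 31 days: 95 − 31 = 64 left.
July 1984 has 31 days: 64 − 31 = 33 left.
June 1984 has 30 days: 33 − 30 = 3 left.
May 1984 has 31 days; 31 − 3 = 28 → May 28, 1984.

May 28, 1984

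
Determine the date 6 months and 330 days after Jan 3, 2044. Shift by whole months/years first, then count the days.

Adding 6 months and 330 days from January 3, 2044: first the month/year part, then the days.
month 1 + 6 = 7 → July 2044.
Day 3 is valid in July, giving July 3, 2044.
Now add 330 days from July 3, 2044.
July has 31 days, so 31 − 3 = 28 days remain after July 3, 2044; 330 − 28 = 302 left.
August 2044 has 31 days: 302 − 31 = 271 left.
September 2044 has 30 days: 271 − 30 = 241 left.
October 2044 has 31 days: 241 − 31 = 210 left.
November 2044 has 30 days: 210 − 30 = 180 left.
December 2044 has 31 days: 180 − 31 = 149 left.
January 2045 has 31 days: 149 − 31 = 118 left.
February 2045 has 28 days (2045 is not a leap year): 118 − 28 = 90 left.
March 2045 has 31 days: 90 − 31 = 59 left.
April 2045 has 30 days: 59 − 30 = 29 left.
29 days into May 2045 → May 29, 2045.

May 29, 2045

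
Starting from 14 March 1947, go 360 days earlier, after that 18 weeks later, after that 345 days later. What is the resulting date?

Counting back 360 days from March 14, 1947:
Going back 14 days from March 14, 1947 reaches the end of the previous month; 360 − 14 = 346 left.
February 1947 has 28 days (1947 is not a leap year): 346 − 28 = 318 left.
January 1947 has 31 days: 318 − 31 = 287 left.
December 1946 has 31 days: 287 − 31 = 256 left.
November 1946 has 30 days: 256 − 30 = 226 left.
October 1946 has 31 days: 226 − 31 = 195 left.
September 1946 has 30 days: 195 − 30 = 165 left.
August 1946 has 31 days: 165 − 31 = 134 left.
July 1946 has 31 days: 134 − 31 = 103 left.
June 1946 has 30 days: 103 − 30 = 73 left.
May 1946 has 31 days: 73 − 31 = 42 left.
April 1946 has 30 days: 42 − 30 = 12 left.
March 1946 has 31 days; 31 − 12 = 19 → March 19, 1946.
Adding 18 weeks (= 126 days) from March 19, 1946:
March has 31 days, so 31 − 19 = 12 days remain after March 19, 1946; 126 − 12 = 114 left.
April 1946 has 30 days: 114 − 30 = 84 left.
May 1946 has 31 days: 84 − 31 = 53 left.
June 1946 has 30 days: 53 − 30 = 23 left.
23 days into July 1946 → July 23, 1946.
Advancing 345 days from July 23, 1946:
July has 31 days, so 31 − 23 = 8 days remain after July 23, 1946; 345 − 8 = 337 left.
August 1946 has 31 days: 337 − 31 = 306 left.
September 1946 has 30 days: 306 − 30 = 276 left.
October 1946 has 31 days: 276 − 31 = 245 left.
November 1946 has 30 days: 245 − 30 = 215 left.
December 1946 has 31 days: 215 − 31 = 184 left.
January 1947 has 31 days: 184 − 31 = 153 left.
February 1947 has 28 days (1947 is not a leap year): 153 − 28 = 125 left.
March 1947 has 31 days: 125 − 31 = 94 left.
April 1947 has 30 days: 94 − 30 = 64 left.
May 1947 has 31 days: 64 − 31 = 33 left.
June 1947 has 30 days: 33 − 30 = 3 left.
3 days into July 1947 → July 3, 1947.

July 3, 1947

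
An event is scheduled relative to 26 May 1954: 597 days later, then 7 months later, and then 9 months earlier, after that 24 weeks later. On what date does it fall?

Counting forward 597 days from May 26, 1954:
May has 31 days, so 31 − 26 = 5 days remain after May 26, 1954; 597 − 5 = 592 left.
June 1954 has 30 days: 592 − 30 = 562 left.
July 1954 has 31 days: 562 − 31 = 531 left.
August 1954 has 31 days: 531 − 31 = 500 left.
September 1954 has 30 days: 500 − 30 = 470 left.
October 1954 has 31 days: 470 − 31 = 439 left.
November 1954 has 30 days: 439 − 30 = 409 left.
December 1954 has 31 days: 409 − 31 = 378 left.
January 1955 has 31 days: 378 − 31 = 347 left.
February 1955 has 28 days (1955 is not a leap year): 347 − 28 = 319 left.
March 1955 has 31 days: 319 − 31 = 288 left.
April 1955 has 30 days: 288 − 30 = 258 left.
May 1955 has 31 days: 258 − 31 = 227 left.
June 1955 has 30 days: 227 − 30 = 197 left.
July 1955 has 31 days: 197 − 31 = 166 left.
August 1955 has 31 days: 166 − 31 = 135 left.
September 1955 has 30 days: 135 − 30 = 105 left.
October 1955 has 31 days: 105 − 31 = 74 left.
November 1955 has 30 days: 74 − 30 = 44 left.
December 1955 has 31 days: 44 − 31 = 13 left.
13 days into January 1956 → January 13, 1956.
Adding 7 months from January 13, 1956:
month 1 + 7 = 8 → August 1956.
Day 13 is valid in August, giving August 13, 1956.
Counting back 9 months from August 13, 1956:
month 8 − 9 = -1, which is month 11 of year 1955 → November 1955.
Day 13 is valid in November, giving November 13, 1955.
Counting forward 24 weeks (= 168 days) from November 13, 1955:
November has 30 days, so 30 − 13 = 17 days remain after November 13, 1955; 168 − 17 = 151 left.
December 1955 has 31 days: 151 − 31 = 120 left.
January 1956 has 31 days: 120 − 31 = 89 left.
February 1956 has 29 days (1956 is a leap year): 89 − 29 = 60 left.
March 1956 has 31 days: 60 − 31 = 29 left.
29 days into April 1956 → April 29, 1956.

April 29, 1956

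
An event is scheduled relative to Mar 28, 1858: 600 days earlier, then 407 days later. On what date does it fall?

Going back 600 days from March 28, 1858:
Going back 28 days from March 28, 1858 reaches the end of the previous month; 600 − 28 = 572 left.
February 1858 has 28 days (1858 is not a leap year): 572 − 28 = 544 left.
January 1858 has 31 days: 544 − 31 = 513 left.
December 1857 has 31 days: 513 − 31 = 482 left.
November 1857 has 30 days: 482 − 30 = 452 left.
October 1857 has 31 days: 452 − 31 = 421 left.
September 1857 has 30 days: 421 − 30 = 391 left.
August 1857 has 31 days: 391 − 31 = 360 left.
July 1857 has 31 days: 360 − 31 = 329 left.
June 1857 has 30 days: 329 − 30 = 299 left.
May 1857 has 31 days: 299 − 31 = 268 left.
April 1857 has 30 days: 268 − 30 = 238 left.
March 1857 has 31 days: 238 − 31 = 207 left.
February 1857 has 28 days (1857 is not a leap year): 207 − 28 = 179 left.
January 1857 has 31 days: 179 − 31 = 148 left.
December 1856 has 31 days: 148 − 31 = 117 left.
November 1856 has 30 days: 117 − 30 = 87 left.
October 1856 has 31 days: 87 − 31 = 56 left.
September 1856 has 30 days: 56 − 30 = 26 left.
August 1856 has 31 days; 31 − 26 = 5 → August 5, 1856.
Counting forward 407 days from August 5, 1856:
August has 31 days, so 31 − 5 = 26 days remain after August 5, 1856; 407 − 26 = 381 left.
September 1856 has 30 days: 381 − 30 = 351 left.
October 1856 has 31 days: 351 − 31 = 320 left.
November 1856 has 30 days: 320 − 30 = 290 left.
December 1856 has 31 days: 290 − 31 = 259 left.
January 1857 has 31 days: 259 − 31 = 228 left.
February 1857 has 28 days (1857 is not a leap year): 228 − 28 = 200 left.
March 1857 has 31 days: 200 − 31 = 169 left.
April 1857 has 30 days: 169 − 30 = 139 left.
May 1857 has 31 days: 139 − 31 = 108 left.
June 1857 has 30 days: 108 − 30 = 78 left.
July 1857 has 31 days: 78 − 31 = 47 left.
August 1857 has 31 days: 47 − 31 = 16 left.
16 days into September 1857 → September 16, 1857.

September 16, 1857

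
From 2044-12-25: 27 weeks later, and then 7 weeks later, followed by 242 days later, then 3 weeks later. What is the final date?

May 10, 2046

Counting forward 27 weeks (= 189 days) from December 25, 2044:
December has 31 days, so 31 − 25 = 6 days remain after December 25, 2044; 189 − 6 = 183 left.
January 2045 has 31 days: 183 − 31 = 152 left.
February 2045 has 28 days (2045 is not a leap year): 152 − 28 = 124 left.
March 2045 has 31 days: 124 − 31 = 93 left.
April 2045 has 30 days: 93 − 30 = 63 left.
May 2045 has 31 days: 63 − 31 = 32 left.
June 2045 has 30 days: 32 − 30 = 2 left.
2 days into July 2045 → July 2, 2045.
Adding 7 weeks (= 49 days) from July 2, 2045:
July has 31 days, so 31 − 2 = 29 days remain after July 2, 2045; 49 − 29 = 20 left.
20 days into August 2045 → August 20, 2045.
Advancing 242 days from August 20, 2045:
August has 31 days, so 31 − 20 = 11 days remain after August 20, 2045; 242 − 11 = 231 left.
September 2045 has 30 days: 231 − 30 = 201 left.
October 2045 has 31 days: 201 − 31 = 170 left.
November 2045 has 30 days: 170 − 30 = 140 left.
December 2045 has 31 days: 140 − 31 = 109 left.
January 2046 has 31 days: 109 − 31 = 78 left.
February 2046 has 28 days (2046 is not a leap year): 78 − 28 = 50 left.
March 2046 has 31 days: 50 − 31 = 19 left.
19 days into April 2046 → April 19, 2046.
Advancing 3 weeks (= 21 days) from April 19, 2046:
April has 30 days, so 30 − 19 = 11 days remain after April 19, 2046; 21 − 11 = 10 left.
10 days into May 2046 → May 10, 2046.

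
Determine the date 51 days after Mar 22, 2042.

Adding 51 days from March 22, 2042.
March has 31 days, so 31 − 22 = 9 days remain after March 22, 2042; 51 − 9 = 42 left.
April 2042 has 30 days: 42 − 30 = 12 left.
12 days into May 2042 → May 12, 2042.

May 12, 2042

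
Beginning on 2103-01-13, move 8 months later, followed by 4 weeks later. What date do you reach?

Advancing 8 months from January 13, 2103:
month 1 + 8 = 9 → September 2103.
Day 13 is valid in September, giving September 13, 2103.
Counting forward 4 weeks (= 28 days) from September 13, 2103:
September has 30 days, so 30 − 13 = 17 days remain after September 13, 2103; 28 − 17 = 11 left.
11 days into October 2103 → October 11, 2103.

October 11, 2103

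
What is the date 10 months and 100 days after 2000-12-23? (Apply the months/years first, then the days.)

January 31, 2002

Advancing 10 months and 100 days from December 23, 2000: first the month/year part, then the days.
month 12 + 10 = 22, which is month 10 of year 2001 → October 2001.
Day 23 is valid in October, giving October 23, 2001.
Now add 100 days from October 23, 2001.
October has 31 days, so 31 − 23 = 8 days remain after October 23, 2001; 100 − 8 = 92 left.
November 2001 has 30 days: 92 − 30 = 62 left.
December 2001 has 31 days: 62 − 31 = 31 left.
31 days into January 2002 → January 31, 2002.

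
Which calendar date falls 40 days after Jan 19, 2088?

February 28, 2088

Adding 40 days from January 19, 2088.
January has 31 days, so 31 − 19 = 12 days remain after January 19, 2088; 40 − 12 = 28 left.
28 days into February 2088 → February 28, 2088.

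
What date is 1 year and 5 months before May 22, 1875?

December 22, 1873

Counting back 1 year and 5 months from May 22, 1875.
-1 year → 1874; month 5 − 5 = 0, which is month 12 of year 1873 → December 1873.
Day 22 is valid in December, giving December 22, 1873.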